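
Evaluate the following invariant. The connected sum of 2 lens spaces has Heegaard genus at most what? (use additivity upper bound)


Heegaard genus satisfies g(A#B) <= g(A) + g(B).
Each lens space has g = 1.
Upper bound: 2 * 1 = 2

2


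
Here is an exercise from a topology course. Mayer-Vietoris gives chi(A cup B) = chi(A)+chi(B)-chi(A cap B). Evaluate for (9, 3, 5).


chi(A cup B) = chi(A) + chi(B) - chi(A cap B)
= 9 + (3) - (5)
= 7

7


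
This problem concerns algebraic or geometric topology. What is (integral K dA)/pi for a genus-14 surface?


Gauss-Bonnet: integral K dA = 2*pi*chi(M).
chi(Sigma_14) = 2 - 2*14 = -26.
(integral K dA)/pi = 2*chi = 2*(-26) = -52

-52


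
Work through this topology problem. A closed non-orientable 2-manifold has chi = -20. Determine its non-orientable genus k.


chi = 2 - k for closed non-orientable surfaces with k crosscaps.
-20 = 2 - k
k = 2 - (-20) = 22

22


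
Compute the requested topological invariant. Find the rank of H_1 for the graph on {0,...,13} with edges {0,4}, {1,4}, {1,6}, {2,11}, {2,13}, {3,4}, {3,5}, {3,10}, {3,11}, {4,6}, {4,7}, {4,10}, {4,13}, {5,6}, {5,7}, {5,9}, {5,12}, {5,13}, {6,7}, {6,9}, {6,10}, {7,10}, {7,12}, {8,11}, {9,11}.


b_1 = E - V + (number of components).
E = 25, V = 14, components = 1.
b_1 = 25 - 14 + 1 = 12

12


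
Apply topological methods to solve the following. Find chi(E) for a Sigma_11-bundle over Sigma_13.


For a fiber bundle F -> E -> B (with CW structure): chi(E) = chi(B) * chi(F).
chi(Sigma_13) = -24, chi(Sigma_11) = -20.
chi(E) = (-24) * (-20) = 480

480


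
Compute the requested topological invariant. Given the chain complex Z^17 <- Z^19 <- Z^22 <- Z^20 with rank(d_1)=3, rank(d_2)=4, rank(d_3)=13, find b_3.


rank H_k = rank(ker d_k) - rank(im d_{k+1}).
rank(ker d_3) = rank(C_3) - rank(d_3) = 20 - 13 = 7.
rank(im d_{3+1}) = 0.
rank H_3 = 7 - 0 = 7

7


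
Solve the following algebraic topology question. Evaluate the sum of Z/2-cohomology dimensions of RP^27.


H^k(RP^27; Z/2) = Z/2 for each 0 <= k <= 27.
Total dimension = 27 + 1 = 28

28


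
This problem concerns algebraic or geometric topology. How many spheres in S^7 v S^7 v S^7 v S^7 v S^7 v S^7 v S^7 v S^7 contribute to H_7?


For a wedge of spheres, H_k (k>0) is free on one generator per sphere of dimension k.
Spheres of dimension 7: count = 8.
b_7 = 8

8


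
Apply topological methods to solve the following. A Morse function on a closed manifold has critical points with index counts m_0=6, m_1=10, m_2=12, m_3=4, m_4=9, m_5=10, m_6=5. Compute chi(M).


Morse theory: chi(M) = sum_k (-1)^k m_k where m_k = #(index-k critical points).
= (6) + (-10) + (12) + (-4) + (9) + (-10) + (5) = 8

8


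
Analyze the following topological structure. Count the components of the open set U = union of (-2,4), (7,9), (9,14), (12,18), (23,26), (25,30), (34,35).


Sort and merge overlapping open intervals.
Merged: (-2,4), (7,9), (9,18), (23,30), (34,35).
Number of components = 5

5


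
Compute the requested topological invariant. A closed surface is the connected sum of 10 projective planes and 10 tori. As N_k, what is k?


Since a >= 1, the sum is non-orientable; each T^2 can be replaced by RP^2 # RP^2 (since T^2#RP^2 = 3RP^2).
Total crosscaps k = 10 + 2*10 = 30.
Check via chi: chi = 10*1 + 10*0 - (10+10-1)*2 = -28 = 2 - k = -28. Consistent.

30


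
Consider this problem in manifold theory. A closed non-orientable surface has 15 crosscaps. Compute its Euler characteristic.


For a non-orientable closed surface with k crosscaps: chi = 2 - k.
Here k = 15.
chi = 2 - 15 = -13

-13


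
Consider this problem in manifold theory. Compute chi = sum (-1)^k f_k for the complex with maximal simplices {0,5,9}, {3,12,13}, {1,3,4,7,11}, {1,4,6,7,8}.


Enumerate all faces; f-vector: f_0=12, f_1=23, f_2=21, f_3=10, f_4=2.
chi = sum (-1)^k f_k = 2

2


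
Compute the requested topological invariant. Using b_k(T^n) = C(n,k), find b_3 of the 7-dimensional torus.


By the Kunneth formula, b_k(T^n) = C(n,k).
b_3(T^7) = C(7,3).
C(7,3) = 7!/(3!*4!) = 35

35


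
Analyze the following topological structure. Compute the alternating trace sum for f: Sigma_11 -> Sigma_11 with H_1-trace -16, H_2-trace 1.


L(f) = tr(f_0*) - tr(f_1*) + tr(f_2*).
= 1 - (-16) + (1)
= 18

18


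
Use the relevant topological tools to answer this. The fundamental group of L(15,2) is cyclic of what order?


pi_1(L(p,q)) = Z/pZ for any q coprime to p.
|pi_1(L(15,2))| = 15

15


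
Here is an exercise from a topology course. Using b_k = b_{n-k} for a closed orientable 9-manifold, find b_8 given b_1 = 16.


Poincare duality for closed orientable n-manifolds: b_k = b_{n-k}.
Here n = 9, so b_8 = b_1 = 16

16


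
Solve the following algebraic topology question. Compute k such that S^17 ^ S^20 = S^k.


S^m ^ S^n = S^{m+n}.
k = 17 + 20 = 37

37


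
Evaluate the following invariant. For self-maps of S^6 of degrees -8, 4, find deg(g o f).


Degree is multiplicative under composition: deg(g o f) = deg(g) * deg(f).
= 4 * -8 = -32

-32


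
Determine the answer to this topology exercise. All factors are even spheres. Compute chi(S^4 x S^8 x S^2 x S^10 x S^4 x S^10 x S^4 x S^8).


chi is multiplicative: chi(X x Y) = chi(X) chi(Y).
Each even-dim sphere has chi = 2. There are 8 factors.
chi = 2^8 = 256

256


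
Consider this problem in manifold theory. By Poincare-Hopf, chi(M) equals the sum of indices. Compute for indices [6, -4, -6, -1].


Poincare-Hopf: chi(M) = sum of indices of zeros.
chi = (6) + (-4) + (-6) + (-1) = -5

-5


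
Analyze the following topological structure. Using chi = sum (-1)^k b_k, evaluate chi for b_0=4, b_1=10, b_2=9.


chi = sum_k (-1)^k b_k.
= (4) + (-10) + (9)
= 3

3


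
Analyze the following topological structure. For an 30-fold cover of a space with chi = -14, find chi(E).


For a finite covering: chi(E) = (number of sheets) * chi(B).
chi(E) = 30 * (-14) = -420

-420


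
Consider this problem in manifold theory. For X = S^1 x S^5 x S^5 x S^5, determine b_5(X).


Each S^d has Poincare polynomial 1 + t^d.
The product S^1 x S^5 x S^5 x S^5 has Poincare polynomial prod(1+t^d_i).
Expanding: b_0=1, b_1=1, b_5=3, b_6=3, b_10=3, b_11=3, b_15=1, b_16=1.
b_5 = 3

3


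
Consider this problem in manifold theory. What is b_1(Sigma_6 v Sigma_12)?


For a wedge: H_1(A v B) = H_1(A) + H_1(B).
b_1(Sigma_6) = 12, b_1(Sigma_12) = 24.
b_1 = 12 + 24 = 36

36


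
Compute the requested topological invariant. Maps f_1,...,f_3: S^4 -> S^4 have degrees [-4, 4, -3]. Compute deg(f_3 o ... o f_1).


Degree is multiplicative: deg(composition) = product of degrees.
= (-4) * (4) * (-3) = 48

48


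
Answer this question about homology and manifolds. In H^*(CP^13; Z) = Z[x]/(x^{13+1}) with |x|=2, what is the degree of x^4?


|x| = 2 in H^*(CP^n).
|x^4| = 4 * |x| = 4 * 2 = 8

8


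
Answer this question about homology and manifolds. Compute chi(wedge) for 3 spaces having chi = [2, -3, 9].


chi(A v B) = chi(A) + chi(B) - 1 (one point identified).
For 3 spaces: chi = (sum chi_i) - (3 - 1).
sum = 8; chi = 8 - 2 = 6

6


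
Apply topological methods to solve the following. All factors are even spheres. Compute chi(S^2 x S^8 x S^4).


chi is multiplicative: chi(X x Y) = chi(X) chi(Y).
Each even-dim sphere has chi = 2. There are 3 factors.
chi = 2^3 = 8

8


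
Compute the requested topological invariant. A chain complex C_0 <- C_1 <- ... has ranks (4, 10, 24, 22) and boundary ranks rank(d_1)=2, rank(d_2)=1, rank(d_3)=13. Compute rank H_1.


rank H_k = rank(ker d_k) - rank(im d_{k+1}).
rank(ker d_1) = rank(C_1) - rank(d_1) = 10 - 2 = 8.
rank(im d_{1+1}) = 1.
rank H_1 = 8 - 1 = 7

7


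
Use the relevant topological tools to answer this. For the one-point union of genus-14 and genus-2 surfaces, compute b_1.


For a wedge: H_1(A v B) = H_1(A) + H_1(B).
b_1(Sigma_14) = 28, b_1(Sigma_2) = 4.
b_1 = 28 + 4 = 32

32


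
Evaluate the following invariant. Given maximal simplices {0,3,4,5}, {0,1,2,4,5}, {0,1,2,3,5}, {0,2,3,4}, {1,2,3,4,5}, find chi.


Enumerate all faces; f-vector: f_0=6, f_1=15, f_2=20, f_3=14, f_4=3.
chi = sum (-1)^k f_k = 0

0


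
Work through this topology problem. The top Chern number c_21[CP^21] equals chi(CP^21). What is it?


For any closed oriented manifold, <e(TM),[M]> = chi(M).
chi(CP^21) = 21+1 = 22

22


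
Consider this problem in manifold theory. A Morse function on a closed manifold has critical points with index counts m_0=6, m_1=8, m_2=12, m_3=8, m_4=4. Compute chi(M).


Morse theory: chi(M) = sum_k (-1)^k m_k where m_k = #(index-k critical points).
= (6) + (-8) + (12) + (-8) + (4) = 6

6


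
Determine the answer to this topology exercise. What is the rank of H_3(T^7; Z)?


By the Kunneth formula, b_k(T^n) = C(n,k).
b_3(T^7) = C(7,3).
C(7,3) = 7!/(3!*4!) = 35

35


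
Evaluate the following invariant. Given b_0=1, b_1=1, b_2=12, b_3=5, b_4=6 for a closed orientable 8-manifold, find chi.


By Poincare duality b_k = b_{8-k}, so full Betti numbers: b_0=1, b_1=1, b_2=12, b_3=5, b_4=6, b_5=5, b_6=12, b_7=1, b_8=1.
chi = sum (-1)^k b_k = 20

20


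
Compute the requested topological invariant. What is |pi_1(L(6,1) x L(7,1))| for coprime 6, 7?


pi_1(X x Y) = pi_1(X) x pi_1(Y).
pi_1(L(6,1)) = Z/6, pi_1(L(7,1)) = Z/7.
|Z/6 x Z/7| = 6 * 7 = 42

42


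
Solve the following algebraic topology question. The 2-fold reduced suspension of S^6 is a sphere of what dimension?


Each suspension raises dimension by 1: Sigma S^n = S^{n+1}.
Sigma^2 S^6 = S^{6+2} = S^8

8


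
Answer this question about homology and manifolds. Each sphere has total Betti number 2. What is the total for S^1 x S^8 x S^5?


Total Betti number is multiplicative under products.
Each S^d (d>=1) has total Betti number 2.
There are 3 sphere factors.
Total = 2^3 = 8

8


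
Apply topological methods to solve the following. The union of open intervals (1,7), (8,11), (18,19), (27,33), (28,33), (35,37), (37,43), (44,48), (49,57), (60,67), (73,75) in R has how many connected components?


Sort and merge overlapping open intervals.
Merged: (1,7), (8,11), (18,19), (27,33), (35,37), (37,43), (44,48), (49,57), (60,67), (73,75).
Number of components = 10

10


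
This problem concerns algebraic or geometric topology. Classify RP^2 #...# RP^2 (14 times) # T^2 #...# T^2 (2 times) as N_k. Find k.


Since a >= 1, the sum is non-orientable; each T^2 can be replaced by RP^2 # RP^2 (since T^2#RP^2 = 3RP^2).
Total crosscaps k = 14 + 2*2 = 18.
Check via chi: chi = 14*1 + 2*0 - (14+2-1)*2 = -16 = 2 - k = -16. Consistent.

18


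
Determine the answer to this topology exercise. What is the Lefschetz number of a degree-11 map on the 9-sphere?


On S^9: L(f) = tr(f_0*) + (-1)^9 tr(f_9*) = 1 + (-1)^9 * deg(f).
L(f) = 1 + (-1)^9 * 11 = 1 + -11 = -10

-10


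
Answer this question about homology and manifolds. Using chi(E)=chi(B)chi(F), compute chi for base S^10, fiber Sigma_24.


chi(S^10) = 2 (n even), chi(Sigma_24) = 2 - 2*24 = -46.
chi(E) = 2 * (-46) = -92

-92


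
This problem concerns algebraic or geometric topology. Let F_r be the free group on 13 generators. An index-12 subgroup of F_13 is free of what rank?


Nielsen-Schreier: an index-n subgroup of F_r is free of rank 1 + n(r-1).
Equivalently: chi(cover) = n*chi(base); chi(vee_r S^1) = 1 - 13 = -12.
chi(E) = 12*(-12) = -144; rank = 1 - chi(E) = 1 - (-144) = 145.
rank = 1 + 12*(13-1) = 1 + 144 = 145

145


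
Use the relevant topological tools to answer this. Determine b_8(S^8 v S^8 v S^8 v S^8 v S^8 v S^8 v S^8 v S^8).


For a wedge of spheres, H_k (k>0) is free on one generator per sphere of dimension k.
Spheres of dimension 8: count = 8.
b_8 = 8

8


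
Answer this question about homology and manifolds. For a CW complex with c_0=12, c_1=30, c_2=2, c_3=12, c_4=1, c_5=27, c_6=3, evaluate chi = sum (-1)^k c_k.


chi = sum_k (-1)^k c_k.
= (-1)^0*12 + (-1)^1*30 + (-1)^2*2 + (-1)^3*12 + (-1)^4*1 + (-1)^5*27 + (-1)^6*3
= (12) + (-30) + (2) + (-12) + (1) + (-27) + (3)
= -51

-51


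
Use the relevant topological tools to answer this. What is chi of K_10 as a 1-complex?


K_10: V = 10, E = C(10,2) = 45.
chi = V - E = 10 - 45 = -35

-35


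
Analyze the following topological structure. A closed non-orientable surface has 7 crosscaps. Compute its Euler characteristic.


For a non-orientable closed surface with k crosscaps: chi = 2 - k.
Here k = 7.
chi = 2 - 7 = -5

-5


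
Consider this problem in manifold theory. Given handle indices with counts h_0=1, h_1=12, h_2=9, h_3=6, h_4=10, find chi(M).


Handles of index k contribute (-1)^k to chi (same as CW cells).
chi = (1) + (-12) + (9) + (-6) + (10) = 2

2


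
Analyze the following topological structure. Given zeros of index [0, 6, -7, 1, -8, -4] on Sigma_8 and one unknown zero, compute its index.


Poincare-Hopf: sum of indices = chi(M).
chi(Sigma_8) = 2 - 2*8 = -14.
Sum of known indices = -12.
x = chi - (sum known) = -14 - (-12) = -2

-2


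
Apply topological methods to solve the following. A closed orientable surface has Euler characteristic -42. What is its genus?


chi = 2 - 2g for closed orientable surfaces.
-42 = 2 - 2g
2g = 2 - (-42) = 44
g = 22

22


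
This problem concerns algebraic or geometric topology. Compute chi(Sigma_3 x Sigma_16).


chi(Sigma_3) = 2 - 2*3 = -4
chi(Sigma_16) = 2 - 2*16 = -30
chi(product) = (-4) * (-30) = 120

120


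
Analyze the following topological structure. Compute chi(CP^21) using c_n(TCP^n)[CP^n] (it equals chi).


For any closed oriented manifold, <e(TM),[M]> = chi(M).
chi(CP^21) = 21+1 = 22

22


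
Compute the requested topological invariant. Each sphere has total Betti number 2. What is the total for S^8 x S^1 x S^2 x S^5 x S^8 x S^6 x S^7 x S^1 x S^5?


Total Betti number is multiplicative under products.
Each S^d (d>=1) has total Betti number 2.
There are 9 sphere factors.
Total = 2^9 = 512

512


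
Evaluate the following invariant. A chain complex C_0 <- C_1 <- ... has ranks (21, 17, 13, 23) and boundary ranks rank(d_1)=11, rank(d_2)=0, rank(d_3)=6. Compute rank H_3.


rank H_k = rank(ker d_k) - rank(im d_{k+1}).
rank(ker d_3) = rank(C_3) - rank(d_3) = 23 - 6 = 17.
rank(im d_{3+1}) = 0.
rank H_3 = 17 - 0 = 17

17


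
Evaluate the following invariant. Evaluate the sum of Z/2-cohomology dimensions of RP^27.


H^k(RP^27; Z/2) = Z/2 for each 0 <= k <= 27.
Total dimension = 27 + 1 = 28

28


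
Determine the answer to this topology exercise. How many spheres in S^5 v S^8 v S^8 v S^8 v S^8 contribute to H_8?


For a wedge of spheres, H_k (k>0) is free on one generator per sphere of dimension k.
Spheres of dimension 8: count = 4.
b_8 = 4

4


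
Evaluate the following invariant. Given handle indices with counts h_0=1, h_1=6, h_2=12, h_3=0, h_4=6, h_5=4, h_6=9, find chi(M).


Handles of index k contribute (-1)^k to chi (same as CW cells).
chi = (1) + (-6) + (12) + (0) + (6) + (-4) + (9) = 18

18


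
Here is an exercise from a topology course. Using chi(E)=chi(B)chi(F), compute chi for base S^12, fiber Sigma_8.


chi(S^12) = 2 (n even), chi(Sigma_8) = 2 - 2*8 = -14.
chi(E) = 2 * (-14) = -28

-28


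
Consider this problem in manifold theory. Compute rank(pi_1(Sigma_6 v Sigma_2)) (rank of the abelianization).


For a wedge: H_1(A v B) = H_1(A) + H_1(B).
b_1(Sigma_6) = 12, b_1(Sigma_2) = 4.
b_1 = 12 + 4 = 16

16


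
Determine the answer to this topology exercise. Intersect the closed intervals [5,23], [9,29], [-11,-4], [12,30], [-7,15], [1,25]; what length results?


Intersection = [max(a_i), min(b_i)] = [12, -4].
Since 12 > -4, the intersection is empty.
Length = 0

0


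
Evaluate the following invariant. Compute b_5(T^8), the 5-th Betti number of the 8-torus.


By the Kunneth formula, b_k(T^n) = C(n,k).
b_5(T^8) = C(8,5).
C(8,5) = 8!/(5!*3!) = 56

56


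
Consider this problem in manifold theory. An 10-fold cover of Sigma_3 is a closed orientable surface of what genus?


For an n-sheeted cover: chi(E) = n * chi(B).
chi(Sigma_3) = 2 - 2*3 = -4.
chi(E) = 10 * (-4) = -40.
genus(E) = (2 - chi(E))/2 = (2 - (-40))/2 = 42/2 = 21

21


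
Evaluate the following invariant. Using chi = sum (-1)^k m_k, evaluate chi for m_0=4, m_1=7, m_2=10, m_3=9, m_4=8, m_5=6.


Morse theory: chi(M) = sum_k (-1)^k m_k where m_k = #(index-k critical points).
= (4) + (-7) + (10) + (-9) + (8) + (-6) = 0

0


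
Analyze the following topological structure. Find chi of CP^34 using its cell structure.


CP^34 has one cell in each even dimension 0, 2, ..., 2*34 (34+1 cells total).
All cells are even-dimensional, so chi = number of cells.
chi = 34 + 1 = 35

35


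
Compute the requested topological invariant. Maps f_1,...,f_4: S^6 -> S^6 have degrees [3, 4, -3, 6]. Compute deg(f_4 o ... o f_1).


Degree is multiplicative: deg(composition) = product of degrees.
= (3) * (4) * (-3) * (6) = -216

-216


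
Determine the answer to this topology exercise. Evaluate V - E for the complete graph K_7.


K_7: V = 7, E = C(7,2) = 21.
chi = V - E = 7 - 21 = -14

-14


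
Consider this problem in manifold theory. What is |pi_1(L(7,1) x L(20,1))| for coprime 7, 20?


pi_1(X x Y) = pi_1(X) x pi_1(Y).
pi_1(L(7,1)) = Z/7, pi_1(L(20,1)) = Z/20.
|Z/7 x Z/20| = 7 * 20 = 140

140


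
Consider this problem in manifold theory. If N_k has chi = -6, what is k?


chi = 2 - k for closed non-orientable surfaces with k crosscaps.
-6 = 2 - k
k = 2 - (-6) = 8

8


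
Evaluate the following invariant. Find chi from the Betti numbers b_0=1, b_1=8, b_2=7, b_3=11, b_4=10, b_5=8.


chi = sum_k (-1)^k b_k.
= (1) + (-8) + (7) + (-11) + (10) + (-8)
= -9

-9


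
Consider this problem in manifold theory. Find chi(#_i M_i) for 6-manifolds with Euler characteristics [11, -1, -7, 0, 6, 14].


For n-manifolds: chi(A#B) = chi(A) + chi(B) - chi(S^6).
chi(S^6) = 1 + (-1)^6 = 2.
chi(#) = (sum chi_i) - (6-1)*chi(S^6) = 23 - 5*2 = 13

13


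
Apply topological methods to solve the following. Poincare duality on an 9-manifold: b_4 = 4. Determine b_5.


Poincare duality for closed orientable n-manifolds: b_k = b_{n-k}.
Here n = 9, so b_5 = b_4 = 4

4


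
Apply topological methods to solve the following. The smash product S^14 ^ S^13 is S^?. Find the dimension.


S^m ^ S^n = S^{m+n}.
k = 14 + 13 = 27

27


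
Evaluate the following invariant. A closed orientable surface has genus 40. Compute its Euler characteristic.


For a closed orientable surface of genus g: chi = 2 - 2g.
Here g = 40.
chi = 2 - 2*40 = 2 - 80 = -78

-78


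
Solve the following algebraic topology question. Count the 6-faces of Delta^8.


Delta^8 has 8+1 vertices. A 6-face is a choice of 6+1 vertices.
f_6 = C(8+1, 6+1) = C(9,7) = 36

36


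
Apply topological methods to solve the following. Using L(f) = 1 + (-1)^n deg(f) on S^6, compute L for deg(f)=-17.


On S^6: L(f) = tr(f_0*) + (-1)^6 tr(f_6*) = 1 + (-1)^6 * deg(f).
L(f) = 1 + (-1)^6 * -17 = 1 + -17 = -16

-16


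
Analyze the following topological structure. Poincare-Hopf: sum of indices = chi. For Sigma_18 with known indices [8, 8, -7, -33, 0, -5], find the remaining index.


Poincare-Hopf: sum of indices = chi(M).
chi(Sigma_18) = 2 - 2*18 = -34.
Sum of known indices = -29.
x = chi - (sum known) = -34 - (-29) = -5

-5


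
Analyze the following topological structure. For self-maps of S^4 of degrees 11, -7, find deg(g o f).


Degree is multiplicative under composition: deg(g o f) = deg(g) * deg(f).
= -7 * 11 = -77

-77


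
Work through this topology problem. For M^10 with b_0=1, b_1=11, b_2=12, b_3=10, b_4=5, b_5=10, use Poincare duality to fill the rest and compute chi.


By Poincare duality b_k = b_{10-k}, so full Betti numbers: b_0=1, b_1=11, b_2=12, b_3=10, b_4=5, b_5=10, b_6=5, b_7=10, b_8=12, b_9=11, b_10=1.
chi = sum (-1)^k b_k = -16

-16


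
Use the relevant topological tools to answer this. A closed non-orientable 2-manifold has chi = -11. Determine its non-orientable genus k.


chi = 2 - k for closed non-orientable surfaces with k crosscaps.
-11 = 2 - k
k = 2 - (-11) = 13

13


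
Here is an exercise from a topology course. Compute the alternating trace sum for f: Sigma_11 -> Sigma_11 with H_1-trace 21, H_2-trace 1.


L(f) = tr(f_0*) - tr(f_1*) + tr(f_2*).
= 1 - (21) + (1)
= -19

-19


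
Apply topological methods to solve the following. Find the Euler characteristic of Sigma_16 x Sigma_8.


chi(Sigma_16) = 2 - 2*16 = -30
chi(Sigma_8) = 2 - 2*8 = -14
chi(product) = (-30) * (-14) = 420

420


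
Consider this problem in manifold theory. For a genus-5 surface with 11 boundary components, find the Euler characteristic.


For a compact orientable surface with genus g and b boundary components: chi = 2 - 2g - b.
chi = 2 - 2*5 - 11 = 2 - 10 - 11 = -19

-19


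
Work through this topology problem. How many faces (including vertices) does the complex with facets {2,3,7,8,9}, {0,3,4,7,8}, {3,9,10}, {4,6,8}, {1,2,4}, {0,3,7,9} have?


Each maximal simplex on m vertices has 2^m - 1 nonempty faces.
Take the union (dedupe shared faces).
Total distinct faces = 72

72


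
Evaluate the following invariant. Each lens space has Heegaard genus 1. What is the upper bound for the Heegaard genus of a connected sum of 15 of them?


Heegaard genus satisfies g(A#B) <= g(A) + g(B).
Each lens space has g = 1.
Upper bound: 15 * 1 = 15

15


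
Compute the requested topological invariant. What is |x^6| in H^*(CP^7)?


|x| = 2 in H^*(CP^n).
|x^6| = 6 * |x| = 6 * 2 = 12

12


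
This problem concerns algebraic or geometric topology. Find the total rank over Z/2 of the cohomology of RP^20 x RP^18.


dim H^*(RP^n; Z/2) = n+1 (one Z/2 in each degree 0..n).
Total Betti number is multiplicative.
Total = (20+1) * (18+1) = 21 * 19 = 399

399


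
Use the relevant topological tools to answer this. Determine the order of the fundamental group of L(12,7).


pi_1(L(p,q)) = Z/pZ for any q coprime to p.
|pi_1(L(12,7))| = 12

12


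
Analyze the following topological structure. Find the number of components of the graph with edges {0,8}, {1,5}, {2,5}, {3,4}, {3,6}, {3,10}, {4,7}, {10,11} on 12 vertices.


Run DFS/union-find over 12 vertices.
V = 12, E = 8.
Number of components = 4

4


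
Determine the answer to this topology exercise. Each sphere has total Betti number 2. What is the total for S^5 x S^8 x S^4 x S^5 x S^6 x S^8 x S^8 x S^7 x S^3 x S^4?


Total Betti number is multiplicative under products.
Each S^d (d>=1) has total Betti number 2.
There are 10 sphere factors.
Total = 2^10 = 1024

1024


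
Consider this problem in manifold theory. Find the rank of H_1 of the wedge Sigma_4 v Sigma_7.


For a wedge: H_1(A v B) = H_1(A) + H_1(B).
b_1(Sigma_4) = 8, b_1(Sigma_7) = 14.
b_1 = 8 + 14 = 22

22


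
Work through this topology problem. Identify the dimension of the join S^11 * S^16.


Join of spheres: S^m * S^n = S^{m+n+1}.
dim = 11 + 16 + 1 = 28

28


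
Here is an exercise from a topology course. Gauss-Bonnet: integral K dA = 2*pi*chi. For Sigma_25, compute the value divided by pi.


Gauss-Bonnet: integral K dA = 2*pi*chi(M).
chi(Sigma_25) = 2 - 2*25 = -48.
(integral K dA)/pi = 2*chi = 2*(-48) = -96

-96


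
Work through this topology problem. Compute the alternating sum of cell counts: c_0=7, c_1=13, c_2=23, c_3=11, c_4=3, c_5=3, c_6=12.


chi = sum_k (-1)^k c_k.
= (-1)^0*7 + (-1)^1*13 + (-1)^2*23 + (-1)^3*11 + (-1)^4*3 + (-1)^5*3 + (-1)^6*12
= (7) + (-13) + (23) + (-11) + (3) + (-3) + (12)
= 18

18


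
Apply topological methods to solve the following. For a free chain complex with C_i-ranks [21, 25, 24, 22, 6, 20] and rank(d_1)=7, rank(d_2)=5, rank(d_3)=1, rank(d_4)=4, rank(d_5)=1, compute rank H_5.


rank H_k = rank(ker d_k) - rank(im d_{k+1}).
rank(ker d_5) = rank(C_5) - rank(d_5) = 20 - 1 = 19.
rank(im d_{5+1}) = 0.
rank H_5 = 19 - 0 = 19

19


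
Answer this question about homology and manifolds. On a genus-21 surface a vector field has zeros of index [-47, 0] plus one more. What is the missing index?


Poincare-Hopf: sum of indices = chi(M).
chi(Sigma_21) = 2 - 2*21 = -40.
Sum of known indices = -47.
x = chi - (sum known) = -40 - (-47) = 7

7


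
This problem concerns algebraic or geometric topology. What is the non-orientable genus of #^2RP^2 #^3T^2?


Since a >= 1, the sum is non-orientable; each T^2 can be replaced by RP^2 # RP^2 (since T^2#RP^2 = 3RP^2).
Total crosscaps k = 2 + 2*3 = 8.
Check via chi: chi = 2*1 + 3*0 - (2+3-1)*2 = -6 = 2 - k = -6. Consistent.

8


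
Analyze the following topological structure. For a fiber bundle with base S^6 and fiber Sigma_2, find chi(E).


chi(S^6) = 2 (n even), chi(Sigma_2) = 2 - 2*2 = -2.
chi(E) = 2 * (-2) = -4

-4


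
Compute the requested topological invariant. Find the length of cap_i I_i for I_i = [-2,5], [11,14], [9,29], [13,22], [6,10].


Intersection = [max(a_i), min(b_i)] = [13, 5].
Since 13 > 5, the intersection is empty.
Length = 0

0


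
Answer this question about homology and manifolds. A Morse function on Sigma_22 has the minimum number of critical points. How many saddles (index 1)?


A perfect Morse function has m_k = b_k.
For Sigma_22: b_0=1, b_1=2g=44, b_2=1.
Saddles m_1 = 2g = 44

44


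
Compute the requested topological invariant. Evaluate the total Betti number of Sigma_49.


For Sigma_49: b_0 = 1, b_1 = 2g = 98, b_2 = 1.
Total = 1 + 98 + 1 = 100

100


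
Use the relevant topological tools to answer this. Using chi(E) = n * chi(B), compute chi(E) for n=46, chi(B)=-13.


For a finite covering: chi(E) = (number of sheets) * chi(B).
chi(E) = 46 * (-13) = -598

-598


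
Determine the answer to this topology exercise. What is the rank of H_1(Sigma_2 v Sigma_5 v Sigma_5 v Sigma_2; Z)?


For a wedge X v Y: reduced H_k(X v Y) = H_k(X) + H_k(Y).
Each Sigma_g contributes b_1 = 2g.
b_1 = 4 + 10 + 10 + 4 = 28

28


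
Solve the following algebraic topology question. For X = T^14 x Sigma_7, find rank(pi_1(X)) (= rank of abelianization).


pi_1(A x B) = pi_1(A) x pi_1(B); rank of abelianization = b_1.
b_1(T^14) = 14, b_1(Sigma_7) = 2*7 = 14.
b_1(product) = 14 + 14 = 28

28


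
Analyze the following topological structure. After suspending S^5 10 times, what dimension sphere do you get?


Each suspension raises dimension by 1: Sigma S^n = S^{n+1}.
Sigma^10 S^5 = S^{5+10} = S^15

15


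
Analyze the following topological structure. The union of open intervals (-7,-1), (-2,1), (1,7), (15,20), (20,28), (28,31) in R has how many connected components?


Sort and merge overlapping open intervals.
Merged: (-7,1), (1,7), (15,20), (20,28), (28,31).
Number of components = 5

5


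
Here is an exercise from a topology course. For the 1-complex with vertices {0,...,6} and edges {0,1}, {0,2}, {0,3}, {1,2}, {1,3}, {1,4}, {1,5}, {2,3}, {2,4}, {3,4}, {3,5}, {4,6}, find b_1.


b_1 = E - V + (number of components).
E = 12, V = 7, components = 1.
b_1 = 12 - 7 + 1 = 6

6


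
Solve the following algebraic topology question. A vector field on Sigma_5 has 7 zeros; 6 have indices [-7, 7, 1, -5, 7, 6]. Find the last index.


Poincare-Hopf: sum of indices = chi(M).
chi(Sigma_5) = 2 - 2*5 = -8.
Sum of known indices = 9.
x = chi - (sum known) = -8 - (9) = -17

-17


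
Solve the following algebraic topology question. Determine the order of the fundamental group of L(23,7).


pi_1(L(p,q)) = Z/pZ for any q coprime to p.
|pi_1(L(23,7))| = 23

23


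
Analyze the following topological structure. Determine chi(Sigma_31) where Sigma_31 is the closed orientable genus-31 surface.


For a closed orientable surface of genus g: chi = 2 - 2g.
Here g = 31.
chi = 2 - 2*31 = 2 - 62 = -60

-60


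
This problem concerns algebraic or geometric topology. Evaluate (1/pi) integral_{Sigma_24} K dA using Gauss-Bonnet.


Gauss-Bonnet: integral K dA = 2*pi*chi(M).
chi(Sigma_24) = 2 - 2*24 = -46.
(integral K dA)/pi = 2*chi = 2*(-46) = -92

-92


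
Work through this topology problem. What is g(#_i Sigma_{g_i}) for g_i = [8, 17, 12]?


Genus is additive under connected sum of orientable surfaces.
g = 8 + 17 + 12 = 37

37


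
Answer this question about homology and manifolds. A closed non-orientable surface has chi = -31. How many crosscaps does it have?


chi = 2 - k for closed non-orientable surfaces with k crosscaps.
-31 = 2 - k
k = 2 - (-31) = 33

33


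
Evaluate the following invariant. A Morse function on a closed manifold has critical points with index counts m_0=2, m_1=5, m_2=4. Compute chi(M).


Morse theory: chi(M) = sum_k (-1)^k m_k where m_k = #(index-k critical points).
= (2) + (-5) + (4) = 1

1


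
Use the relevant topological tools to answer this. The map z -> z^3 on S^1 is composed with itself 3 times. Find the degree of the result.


deg(f) = 3. Degree is multiplicative: deg(f^3) = (deg f)^3.
deg(f^3) = (3)^3 = 27

27


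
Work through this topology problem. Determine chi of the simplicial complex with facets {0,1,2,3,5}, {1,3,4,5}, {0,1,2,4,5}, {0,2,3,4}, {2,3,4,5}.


Enumerate all faces; f-vector: f_0=6, f_1=15, f_2=20, f_3=12, f_4=2.
chi = sum (-1)^k f_k = 1

1


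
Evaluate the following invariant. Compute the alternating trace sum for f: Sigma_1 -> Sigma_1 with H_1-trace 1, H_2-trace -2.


L(f) = tr(f_0*) - tr(f_1*) + tr(f_2*).
= 1 - (1) + (-2)
= -2

-2


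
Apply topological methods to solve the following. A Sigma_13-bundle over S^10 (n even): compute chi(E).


chi(S^10) = 2 (n even), chi(Sigma_13) = 2 - 2*13 = -24.
chi(E) = 2 * (-24) = -48

-48


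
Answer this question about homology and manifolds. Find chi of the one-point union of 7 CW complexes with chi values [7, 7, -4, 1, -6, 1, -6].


chi(A v B) = chi(A) + chi(B) - 1 (one point identified).
For 7 spaces: chi = (sum chi_i) - (7 - 1).
sum = 0; chi = 0 - 6 = -6

-6


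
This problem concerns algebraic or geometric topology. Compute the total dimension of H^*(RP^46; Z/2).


H^k(RP^46; Z/2) = Z/2 for each 0 <= k <= 46.
Total dimension = 46 + 1 = 47

47


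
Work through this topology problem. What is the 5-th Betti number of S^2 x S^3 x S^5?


Each S^d has Poincare polynomial 1 + t^d.
The product S^2 x S^3 x S^5 has Poincare polynomial prod(1+t^d_i).
Expanding: b_0=1, b_2=1, b_3=1, b_5=2, b_7=1, b_8=1, b_10=1.
b_5 = 2

2


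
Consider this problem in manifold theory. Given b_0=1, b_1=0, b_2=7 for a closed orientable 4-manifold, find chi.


By Poincare duality b_k = b_{4-k}, so full Betti numbers: b_0=1, b_1=0, b_2=7, b_3=0, b_4=1.
chi = sum (-1)^k b_k = 9

9


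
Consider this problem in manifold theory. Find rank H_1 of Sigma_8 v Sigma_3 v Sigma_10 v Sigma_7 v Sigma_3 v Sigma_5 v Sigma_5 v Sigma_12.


For a wedge X v Y: reduced H_k(X v Y) = H_k(X) + H_k(Y).
Each Sigma_g contributes b_1 = 2g.
b_1 = 16 + 6 + 20 + 14 + 6 + 10 + 10 + 24 = 106

106


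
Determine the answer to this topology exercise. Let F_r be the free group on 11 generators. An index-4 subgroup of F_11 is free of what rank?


Nielsen-Schreier: an index-n subgroup of F_r is free of rank 1 + n(r-1).
Equivalently: chi(cover) = n*chi(base); chi(vee_r S^1) = 1 - 11 = -10.
chi(E) = 4*(-10) = -40; rank = 1 - chi(E) = 1 - (-40) = 41.
rank = 1 + 4*(11-1) = 1 + 40 = 41

41


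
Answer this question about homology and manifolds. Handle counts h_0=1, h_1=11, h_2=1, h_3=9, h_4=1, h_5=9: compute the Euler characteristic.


Handles of index k contribute (-1)^k to chi (same as CW cells).
chi = (1) + (-11) + (1) + (-9) + (1) + (-9) = -26

-26


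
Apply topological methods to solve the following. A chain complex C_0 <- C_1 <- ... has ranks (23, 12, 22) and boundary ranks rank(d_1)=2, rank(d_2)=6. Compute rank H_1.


rank H_k = rank(ker d_k) - rank(im d_{k+1}).
rank(ker d_1) = rank(C_1) - rank(d_1) = 12 - 2 = 10.
rank(im d_{1+1}) = 6.
rank H_1 = 10 - 6 = 4

4


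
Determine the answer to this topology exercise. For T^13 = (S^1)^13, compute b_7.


By the Kunneth formula, b_k(T^n) = C(n,k).
b_7(T^13) = C(13,7).
C(13,7) = 13!/(7!*6!) = 1716

1716


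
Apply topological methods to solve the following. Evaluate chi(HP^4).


HP^4 has one cell in each dimension 0, 4, ..., 4*4 (4+1 cells, all even-dim).
chi = 4 + 1 = 5

5


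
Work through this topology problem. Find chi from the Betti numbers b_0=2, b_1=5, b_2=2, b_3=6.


chi = sum_k (-1)^k b_k.
= (2) + (-5) + (2) + (-6)
= -7

-7


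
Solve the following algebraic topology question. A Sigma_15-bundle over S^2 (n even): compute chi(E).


chi(S^2) = 2 (n even), chi(Sigma_15) = 2 - 2*15 = -28.
chi(E) = 2 * (-28) = -56

-56


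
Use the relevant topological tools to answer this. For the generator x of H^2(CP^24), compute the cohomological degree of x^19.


|x| = 2 in H^*(CP^n).
|x^19| = 19 * |x| = 19 * 2 = 38

38


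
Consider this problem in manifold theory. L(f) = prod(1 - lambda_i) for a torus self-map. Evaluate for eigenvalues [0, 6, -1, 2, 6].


For a torus self-map: L(f) = det(I - A) where A acts on H_1.
L(f) = (1-0) * (1-6) * (1--1) * (1-2) * (1-6) = 1 * -5 * 2 * -1 * -5 = -50

-50


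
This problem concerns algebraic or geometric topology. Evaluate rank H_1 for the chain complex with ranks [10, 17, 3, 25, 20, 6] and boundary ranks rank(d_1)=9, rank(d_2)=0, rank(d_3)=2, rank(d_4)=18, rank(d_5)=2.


rank H_k = rank(ker d_k) - rank(im d_{k+1}).
rank(ker d_1) = rank(C_1) - rank(d_1) = 17 - 9 = 8.
rank(im d_{1+1}) = 0.
rank H_1 = 8 - 0 = 8

8


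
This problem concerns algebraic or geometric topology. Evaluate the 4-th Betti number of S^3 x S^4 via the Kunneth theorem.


Each S^d has Poincare polynomial 1 + t^d.
The product S^3 x S^4 has Poincare polynomial prod(1+t^d_i).
Expanding: b_0=1, b_3=1, b_4=1, b_7=1.
b_4 = 1

1


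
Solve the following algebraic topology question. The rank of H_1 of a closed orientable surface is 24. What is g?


For a closed orientable surface: b_1 = 2g.
24 = 2g
g = 24 / 2 = 12

12


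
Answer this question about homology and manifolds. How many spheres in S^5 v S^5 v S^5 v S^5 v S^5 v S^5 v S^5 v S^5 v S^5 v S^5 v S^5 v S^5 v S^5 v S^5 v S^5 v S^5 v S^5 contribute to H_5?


For a wedge of spheres, H_k (k>0) is free on one generator per sphere of dimension k.
Spheres of dimension 5: count = 17.
b_5 = 17

17


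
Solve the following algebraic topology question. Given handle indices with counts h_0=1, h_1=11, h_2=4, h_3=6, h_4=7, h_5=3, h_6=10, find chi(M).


Handles of index k contribute (-1)^k to chi (same as CW cells).
chi = (1) + (-11) + (4) + (-6) + (7) + (-3) + (10) = 2

2


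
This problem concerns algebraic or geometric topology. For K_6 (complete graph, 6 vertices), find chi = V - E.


K_6: V = 6, E = C(6,2) = 15.
chi = V - E = 6 - 15 = -9

-9


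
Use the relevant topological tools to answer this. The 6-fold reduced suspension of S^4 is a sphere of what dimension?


Each suspension raises dimension by 1: Sigma S^n = S^{n+1}.
Sigma^6 S^4 = S^{4+6} = S^10

10


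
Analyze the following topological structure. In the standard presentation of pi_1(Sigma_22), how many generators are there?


Standard presentation: pi_1(Sigma_g) = <a_1,b_1,...,a_g,b_g | [a_1,b_1]...[a_g,b_g] = 1>.
Number of generators = 2g = 2*22 = 44

44


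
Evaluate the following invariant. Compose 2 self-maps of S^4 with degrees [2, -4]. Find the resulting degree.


Degree is multiplicative: deg(composition) = product of degrees.
= (2) * (-4) = -8

-8


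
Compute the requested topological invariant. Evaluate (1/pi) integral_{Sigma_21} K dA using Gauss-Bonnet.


Gauss-Bonnet: integral K dA = 2*pi*chi(M).
chi(Sigma_21) = 2 - 2*21 = -40.
(integral K dA)/pi = 2*chi = 2*(-40) = -80

-80


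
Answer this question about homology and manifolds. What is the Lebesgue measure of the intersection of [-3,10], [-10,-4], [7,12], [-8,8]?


Intersection = [max(a_i), min(b_i)] = [7, -4].
Since 7 > -4, the intersection is empty.
Length = 0

0


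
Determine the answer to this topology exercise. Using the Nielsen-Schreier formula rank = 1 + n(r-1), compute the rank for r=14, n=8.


Nielsen-Schreier: an index-n subgroup of F_r is free of rank 1 + n(r-1).
Equivalently: chi(cover) = n*chi(base); chi(vee_r S^1) = 1 - 14 = -13.
chi(E) = 8*(-13) = -104; rank = 1 - chi(E) = 1 - (-104) = 105.
rank = 1 + 8*(14-1) = 1 + 104 = 105

105


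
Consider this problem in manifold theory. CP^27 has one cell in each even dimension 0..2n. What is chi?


CP^27 has one cell in each even dimension 0, 2, ..., 2*27 (27+1 cells total).
All cells are even-dimensional, so chi = number of cells.
chi = 27 + 1 = 28

28


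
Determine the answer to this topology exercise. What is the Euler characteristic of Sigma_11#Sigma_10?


chi(Sigma_11) = 2 - 2*11 = -20
chi(Sigma_10) = 2 - 2*10 = -18
For surfaces: chi(A#B) = chi(A) + chi(B) - 2.
chi = -20 + -18 - 2 = -40

-40


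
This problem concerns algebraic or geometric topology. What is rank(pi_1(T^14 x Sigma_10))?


pi_1(A x B) = pi_1(A) x pi_1(B); rank of abelianization = b_1.
b_1(T^14) = 14, b_1(Sigma_10) = 2*10 = 20.
b_1(product) = 14 + 20 = 34

34


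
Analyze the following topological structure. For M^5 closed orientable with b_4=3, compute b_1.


Poincare duality for closed orientable n-manifolds: b_k = b_{n-k}.
Here n = 5, so b_1 = b_4 = 3

3


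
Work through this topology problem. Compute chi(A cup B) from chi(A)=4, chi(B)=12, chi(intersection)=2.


chi(A cup B) = chi(A) + chi(B) - chi(A cap B)
= 4 + (12) - (2)
= 14

14


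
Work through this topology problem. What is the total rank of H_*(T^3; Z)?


b_k(T^3) = C(3,k), so the sum over k is sum_k C(3,k) = 2^3.
Total = 2^3 = 8

8


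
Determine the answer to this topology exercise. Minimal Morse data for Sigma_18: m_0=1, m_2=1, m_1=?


A perfect Morse function has m_k = b_k.
For Sigma_18: b_0=1, b_1=2g=36, b_2=1.
Saddles m_1 = 2g = 36

36


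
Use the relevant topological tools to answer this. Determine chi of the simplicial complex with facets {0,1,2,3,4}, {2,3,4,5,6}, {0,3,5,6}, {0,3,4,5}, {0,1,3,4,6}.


Enumerate all faces; f-vector: f_0=7, f_1=20, f_2=27, f_3=16, f_4=3.
chi = sum (-1)^k f_k = 1

1


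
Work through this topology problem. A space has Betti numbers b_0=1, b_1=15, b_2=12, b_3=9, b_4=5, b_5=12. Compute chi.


chi = sum_k (-1)^k b_k.
= (1) + (-15) + (12) + (-9) + (5) + (-12)
= -18

-18


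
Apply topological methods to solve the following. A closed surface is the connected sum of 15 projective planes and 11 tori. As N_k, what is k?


Since a >= 1, the sum is non-orientable; each T^2 can be replaced by RP^2 # RP^2 (since T^2#RP^2 = 3RP^2).
Total crosscaps k = 15 + 2*11 = 37.
Check via chi: chi = 15*1 + 11*0 - (15+11-1)*2 = -35 = 2 - k = -35. Consistent.

37


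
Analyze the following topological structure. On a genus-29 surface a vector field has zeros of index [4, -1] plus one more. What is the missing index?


Poincare-Hopf: sum of indices = chi(M).
chi(Sigma_29) = 2 - 2*29 = -56.
Sum of known indices = 3.
x = chi - (sum known) = -56 - (3) = -59

-59


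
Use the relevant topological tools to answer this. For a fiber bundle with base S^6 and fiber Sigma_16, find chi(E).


chi(S^6) = 2 (n even), chi(Sigma_16) = 2 - 2*16 = -30.
chi(E) = 2 * (-30) = -60

-60


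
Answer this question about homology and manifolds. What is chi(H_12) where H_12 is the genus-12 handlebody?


A genus-g handlebody deformation retracts to a wedge of g circles.
chi(vee_g S^1) = 1 - g.
chi(H_12) = 1 - 12 = -11

-11


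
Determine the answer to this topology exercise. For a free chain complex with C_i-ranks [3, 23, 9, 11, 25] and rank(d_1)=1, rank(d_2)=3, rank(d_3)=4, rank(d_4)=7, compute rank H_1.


rank H_k = rank(ker d_k) - rank(im d_{k+1}).
rank(ker d_1) = rank(C_1) - rank(d_1) = 23 - 1 = 22.
rank(im d_{1+1}) = 3.
rank H_1 = 22 - 3 = 19

19
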